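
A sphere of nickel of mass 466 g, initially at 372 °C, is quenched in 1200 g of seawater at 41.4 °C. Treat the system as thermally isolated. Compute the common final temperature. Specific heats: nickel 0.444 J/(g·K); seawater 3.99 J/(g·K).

Setting the total heat transfer to zero:
466·0.444·(T − 372) + 1200·3.99·(T − 41.4) = 0
206.9(T − 372) + 4788(T − 41.4) = 0
4994.9 T = 275191
T = 275191/4994.9 ≈ 55.09 °C

T_f ≈ 55.1 °C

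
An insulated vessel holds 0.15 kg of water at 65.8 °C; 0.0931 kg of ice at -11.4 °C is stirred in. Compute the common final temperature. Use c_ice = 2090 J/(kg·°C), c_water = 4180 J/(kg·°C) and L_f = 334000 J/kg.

T_f ≈ 7.8 °C

Net heat exchanged in the isolated system is zero:
warm ice to 0 °C: 0.0931×2090×(0 − (-11.4)) = 2218.2
  fusion: m_ice L_f = 0.0931×334000 = 31095
  warm the meltwater: 389.16 T
  water cools: 0.15×4180×(T − 65.8) = 627(T − 65.8)
1016.2 T = 41257 − 33314 = 7943
T ≈ 7.82 °C. Since T > 0 °C, the all-ice-melts assumption holds.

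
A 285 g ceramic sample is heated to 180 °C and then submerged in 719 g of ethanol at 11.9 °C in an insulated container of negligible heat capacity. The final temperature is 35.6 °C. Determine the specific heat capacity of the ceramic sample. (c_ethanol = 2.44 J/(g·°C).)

c ≈ 1.01 J/(g·°C)

m_s c (T_s − T_f) = m_ethanol c_ethanol (T_f − T_0):
285×c×(180 − 35.6) = 719×2.44×(35.6 − 11.9)
41154 c = 41578  ⇒  c ≈ 1.01 J/(g·°C)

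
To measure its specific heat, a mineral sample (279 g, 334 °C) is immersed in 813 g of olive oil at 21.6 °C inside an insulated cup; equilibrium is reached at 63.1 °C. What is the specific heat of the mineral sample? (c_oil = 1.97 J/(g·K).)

Heat lost by the mineral sample = heat gained by the oil:
279×c×(334 − 63.1) = 813×1.97×(63.1 − 21.6)
75581 c = 66467  ⇒  c ≈ 0.8794 J/(g·K)

c ≈ 0.879 J/(g·K)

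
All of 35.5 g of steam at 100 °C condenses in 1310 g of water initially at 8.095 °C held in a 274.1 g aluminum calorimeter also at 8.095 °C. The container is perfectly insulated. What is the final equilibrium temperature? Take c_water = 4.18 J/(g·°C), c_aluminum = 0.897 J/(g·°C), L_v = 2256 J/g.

Conservation of energy gives ΣQ = 0:
latent heat released on condensation: 35.5×2256 = 80088
  condensed water 100 °C→T: 148.39(T − 100)
  original water: 5475.8(T − 8.095)
  cup: 245.87(T − 8.095)
5870.1 T = 80088 + 14839 + 46317 = 141244
T ≈ 24.06 °C — below 100 °C, confirming all the steam condensed.

T_f ≈ 24.1 °C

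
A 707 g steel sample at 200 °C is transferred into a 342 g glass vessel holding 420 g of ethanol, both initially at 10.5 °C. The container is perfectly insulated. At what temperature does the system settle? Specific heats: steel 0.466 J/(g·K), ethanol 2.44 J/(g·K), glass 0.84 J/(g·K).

T_f ≈ 48.5 °C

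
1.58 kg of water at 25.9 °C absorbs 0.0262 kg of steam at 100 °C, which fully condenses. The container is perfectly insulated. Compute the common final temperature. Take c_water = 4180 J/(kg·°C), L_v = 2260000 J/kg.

Sum of m c ΔT and latent-heat terms is zero:
steam→water at 100 °C releases m L_v = 0.0262·2260000 = 59212; condensed water 100 °C→T: 109.52(T − 100); water warms: 1.58·4180·(T − 25.9) = 6604.4(T − 25.9)
6713.9 T = 59212 + 10952 + 171054 = 241218
T ≈ 35.93 °C (< 100 °C, so full condensation is consistent).

T_f ≈ 35.9 °C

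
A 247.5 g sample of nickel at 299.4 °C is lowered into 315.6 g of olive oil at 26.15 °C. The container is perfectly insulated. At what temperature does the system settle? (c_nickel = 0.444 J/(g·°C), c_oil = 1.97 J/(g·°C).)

Energy conservation, ΣQ = 0:
247.5×0.444×(T − 299.4) + 315.6×1.97×(T − 26.15) = 0
109.89(T − 299.4) + 621.73(T − 26.15) = 0
731.62 T = 49159
T = 49159 / 731.62 = 67.2 °C

T_f ≈ 67.2 °C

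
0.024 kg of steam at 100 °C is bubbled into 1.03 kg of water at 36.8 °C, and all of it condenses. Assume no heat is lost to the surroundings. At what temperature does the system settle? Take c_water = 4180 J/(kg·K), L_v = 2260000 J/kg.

T_f ≈ 50.6 °C

Energy conservation, ΣQ = 0:
steam→water at 100 °C releases m L_v = 0.024×2260000 = 54240; condensate cools 100→T: 0.024×4180×(T − 100) = 100.32(T − 100); water warms: 1.03×4180×(T − 36.8) = 4305.4(T − 36.8)
4405.7 T = 54240 + 10032 + 158439 = 222711
T ≈ 50.55 °C, under the boiling point, so the assumption holds.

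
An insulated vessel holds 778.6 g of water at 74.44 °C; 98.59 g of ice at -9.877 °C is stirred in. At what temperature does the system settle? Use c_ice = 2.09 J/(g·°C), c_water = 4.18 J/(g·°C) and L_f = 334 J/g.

Setting the total heat transfer to zero:
ice -9.877→0 °C: 98.59·2.09·9.877 = 2035.2
  fusion: m_ice L_f = 98.59·334 = 32929
  warm the meltwater: 412.11 T
  water cools: 778.6·4.18·(T − 74.44) = 3254.5(T − 74.44)
3666.7 T = 242269 − 34964 = 207304
T ≈ 56.54 °C. Since T > 0 °C, the all-ice-melts assumption holds.

T_f ≈ 56.5 °C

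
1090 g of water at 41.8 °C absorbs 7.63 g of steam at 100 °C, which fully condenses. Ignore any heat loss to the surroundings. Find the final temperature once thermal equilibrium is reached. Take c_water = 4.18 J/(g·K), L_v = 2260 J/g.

Net heat exchanged in the isolated system is zero:
steam→water at 100 °C releases m L_v = 7.63·2260 = 17244
  condensed water 100 °C→T: 31.89(T − 100)
  original water: 4556.2(T − 41.8)
4588.1 T = 17244 + 3189.3 + 190449 = 210882
T ≈ 45.96 °C (< 100 °C, so full condensation is consistent).

T_f ≈ 46.0 °C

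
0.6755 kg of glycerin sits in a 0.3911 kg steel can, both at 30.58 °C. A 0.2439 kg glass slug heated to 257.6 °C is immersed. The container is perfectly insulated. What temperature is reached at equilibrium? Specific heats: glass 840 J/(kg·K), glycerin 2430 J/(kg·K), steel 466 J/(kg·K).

Taking heat into each body as positive, Σ m c ΔT = 0:
0.2439·840·(T − 257.6) + 0.6755·2430·(T − 30.58) + 0.3911·466·(T − 30.58) = 0
204.88(T − 257.6) + 1641.5(T − 30.58) + 182.25(T − 30.58) = 0
2028.6 T = 108545
T = 108545 / 2028.6 = 53.5 °C

T_f ≈ 53.5 °C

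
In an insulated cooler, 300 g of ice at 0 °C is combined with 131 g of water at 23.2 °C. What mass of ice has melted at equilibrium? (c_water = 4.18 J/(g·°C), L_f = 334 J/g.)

m_melted ≈ 38 g

Heat available from the water dropping to 0 °C: 131·4.18·23.2 = 12704 J.
To melt every bit of ice: 300·334 = 100200 J.
12704 J < 100200 J, so only part of the ice melts and the system sits at 0 °C.
m_melt = 12704 / L_f = 38.04 g.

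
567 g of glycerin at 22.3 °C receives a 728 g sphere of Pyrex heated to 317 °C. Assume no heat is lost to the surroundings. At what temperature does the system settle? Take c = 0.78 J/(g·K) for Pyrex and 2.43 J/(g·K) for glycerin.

T_f ≈ 108.3 °C

T_f = Σ m_i c_i T_i / Σ m_i c_i:
T_f = (567.84×317 + 1377.8×22.3) / (567.84 + 1377.8)
    = 210730 / 1945.7 ≈ 108.31 °C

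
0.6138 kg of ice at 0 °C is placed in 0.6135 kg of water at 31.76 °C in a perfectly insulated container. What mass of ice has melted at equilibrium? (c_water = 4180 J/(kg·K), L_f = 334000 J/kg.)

Water can give up m c ΔT = 0.6135·4180·31.76 = 81446 J before reaching 0 °C.
Melting all 0.6138 kg of ice would need 0.6138·334000 = 205009 J.
81446 J < 205009 J, so only part of the ice melts and the system sits at 0 °C.
m_melted·334000 = 81446  ⇒  m_melted ≈ 0.2439 kg.

m_melted ≈ 0.244 kg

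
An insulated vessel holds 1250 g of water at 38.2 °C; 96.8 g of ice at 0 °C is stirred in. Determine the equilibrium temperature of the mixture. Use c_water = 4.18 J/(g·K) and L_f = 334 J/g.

Energy conservation, ΣQ = 0:
fusion: m_ice L_f = 96.8·334 = 32331
  meltwater 0→T: 96.8·4.18·T = 404.62 T
  water: 5225(T − 38.2)
5629.6 T = 199595 − 32331 = 167264
T ≈ 29.71 °C. Since T > 0 °C, the all-ice-melts assumption holds.

T_f ≈ 29.7 °C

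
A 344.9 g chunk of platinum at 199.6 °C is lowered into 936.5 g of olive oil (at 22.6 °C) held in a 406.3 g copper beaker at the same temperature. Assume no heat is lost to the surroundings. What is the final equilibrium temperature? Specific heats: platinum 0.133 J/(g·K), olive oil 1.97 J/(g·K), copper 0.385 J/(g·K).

T_f ≈ 26.6 °C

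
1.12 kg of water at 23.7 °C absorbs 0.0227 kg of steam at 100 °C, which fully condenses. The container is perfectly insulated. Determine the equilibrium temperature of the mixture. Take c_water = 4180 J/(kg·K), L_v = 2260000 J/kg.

Heat gained plus heat lost sum to zero:
latent heat released on condensation: 0.0227·2260000 = 51302; condensate cools 100→T: 0.0227·4180·(T − 100) = 94.89(T − 100); original water: 4681.6(T − 23.7)
4776.5 T = 51302 + 9488.6 + 110954 = 171745
T ≈ 35.96 °C (< 100 °C, so full condensation is consistent).

T_f ≈ 36.0 °C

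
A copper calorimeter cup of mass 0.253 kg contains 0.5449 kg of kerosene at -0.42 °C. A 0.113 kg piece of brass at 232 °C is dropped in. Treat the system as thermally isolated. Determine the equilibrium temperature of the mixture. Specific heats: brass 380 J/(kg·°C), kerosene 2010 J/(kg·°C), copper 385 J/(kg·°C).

T_f ≈ 7.7 °C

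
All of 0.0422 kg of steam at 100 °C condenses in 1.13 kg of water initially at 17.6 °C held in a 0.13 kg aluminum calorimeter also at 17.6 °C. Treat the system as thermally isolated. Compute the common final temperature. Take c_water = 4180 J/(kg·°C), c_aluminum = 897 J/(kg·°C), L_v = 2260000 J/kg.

Setting the total heat transfer to zero:
latent heat released on condensation: 0.0422×2260000 = 95372
  condensate cools 100→T: 0.0422×4180×(T − 100) = 176.4(T − 100)
  water warms: 1.13×4180×(T − 17.6) = 4723.4(T − 17.6)
  aluminum cup: 0.13×897×(T − 17.6) = 116.61(T − 17.6)
5016.4 T = 95372 + 17640 + 85184 = 198196
T ≈ 39.51 °C — below 100 °C, confirming all the steam condensed.

T_f ≈ 39.5 °C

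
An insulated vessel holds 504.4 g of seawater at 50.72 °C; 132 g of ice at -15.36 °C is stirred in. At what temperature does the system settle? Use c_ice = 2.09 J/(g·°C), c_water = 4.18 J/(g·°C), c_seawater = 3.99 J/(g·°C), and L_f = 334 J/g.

T_f ≈ 21.0 °C

Conservation of energy gives ΣQ = 0:
warm ice to 0 °C: 132×2.09×(0 − (-15.36)) = 4237.5
  latent heat to melt: 132×334 = 44088
  meltwater 0→T: 132×4.18×T = 551.76 T
  seawater cools: 504.4×3.99×(T − 50.72) = 2012.6(T − 50.72)
2564.3 T = 102077 − 48326 = 53751
T ≈ 20.96 °C. Since T > 0 °C, the all-ice-melts assumption holds.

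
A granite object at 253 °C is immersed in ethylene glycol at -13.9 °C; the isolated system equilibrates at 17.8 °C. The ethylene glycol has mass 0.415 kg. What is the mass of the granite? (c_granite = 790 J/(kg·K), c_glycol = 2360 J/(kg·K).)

Heat gained plus heat lost sum to zero:
m·790·(17.8 − 253) + 0.415·2360·(17.8 − (-13.9)) = 0
-185808 m = -31047
m = -31047/-185808 ≈ 0.1671 kg

m ≈ 0.167 kg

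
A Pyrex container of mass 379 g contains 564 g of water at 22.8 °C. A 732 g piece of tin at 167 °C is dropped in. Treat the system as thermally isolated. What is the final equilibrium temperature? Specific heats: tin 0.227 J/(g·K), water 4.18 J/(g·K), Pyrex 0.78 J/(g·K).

T_f ≈ 31.3 °C

Setting the total heat transfer to zero:
732·0.227·(T − 167) + 564·4.18·(T − 22.8) + 379·0.78·(T − 22.8) = 0
166.16(T − 167) + 2357.5(T − 22.8) + 295.62(T − 22.8) = 0
2819.3 T = 88241
T = 88241 / 2819.3 = 31.3 °C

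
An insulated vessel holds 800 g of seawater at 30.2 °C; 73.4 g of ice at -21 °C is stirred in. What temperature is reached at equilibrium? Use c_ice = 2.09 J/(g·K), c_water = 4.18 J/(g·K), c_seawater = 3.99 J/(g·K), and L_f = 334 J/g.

T_f ≈ 19.6 °C

Energy conservation, ΣQ = 0:
warm ice to 0 °C: 73.4·2.09·(0 − (-21)) = 3221.5; fusion: m_ice L_f = 73.4·334 = 24516; meltwater 0→T: 73.4·4.18·T = 306.81 T; seawater: 3192(T − 30.2)
3498.8 T = 96398 − 27737 = 68661
T ≈ 19.62 °C. Since T > 0 °C, the all-ice-melts assumption holds.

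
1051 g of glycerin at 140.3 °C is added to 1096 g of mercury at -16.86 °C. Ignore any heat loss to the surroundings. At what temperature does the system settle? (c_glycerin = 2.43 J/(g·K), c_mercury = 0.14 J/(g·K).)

T_f ≈ 131.4 °C

Let T be the final temperature. ΣQ_i = 0:
1051×2.43×(T − 140.3) + 1096×0.14×(T − (-16.86)) = 0
2553.9(T − 140.3) + 153.44(T − (-16.86)) = 0
(2553.9 + 153.44) T = 2553.9×140.3 + 153.44×(-16.86)
T = 355729 / 2707.4 = 131 °C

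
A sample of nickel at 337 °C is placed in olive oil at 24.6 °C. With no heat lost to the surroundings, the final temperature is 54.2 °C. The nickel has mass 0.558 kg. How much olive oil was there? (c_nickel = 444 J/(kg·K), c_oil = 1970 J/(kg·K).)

Let T be the final temperature. ΣQ_i = 0:
0.558·444·(54.2 − 337) + m·1970·(54.2 − 24.6) = 0
58312 m = 70064
m = 70064/58312 ≈ 1.202 kg

m ≈ 1.2 kg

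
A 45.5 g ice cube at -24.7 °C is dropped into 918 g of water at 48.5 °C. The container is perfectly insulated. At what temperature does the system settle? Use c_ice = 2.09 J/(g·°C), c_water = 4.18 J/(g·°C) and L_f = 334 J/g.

T_f ≈ 41.9 °C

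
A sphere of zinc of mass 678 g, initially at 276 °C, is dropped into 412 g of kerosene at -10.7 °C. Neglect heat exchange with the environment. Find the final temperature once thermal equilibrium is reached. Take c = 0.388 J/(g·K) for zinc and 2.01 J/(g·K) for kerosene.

T_f ≈ 58.4 °C

T_f is the heat-capacity-weighted average of the initial temperatures:
T_f = (263.06*276 + 828.12*(-10.7)) / (263.06 + 828.12)
    = 63745 / 1091.2 ≈ 58.42 °C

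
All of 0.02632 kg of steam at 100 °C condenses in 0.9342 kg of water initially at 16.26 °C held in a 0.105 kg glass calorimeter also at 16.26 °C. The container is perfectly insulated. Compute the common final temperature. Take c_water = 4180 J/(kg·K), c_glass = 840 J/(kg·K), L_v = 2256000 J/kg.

T_f ≈ 33.0 °C

Setting the total heat transfer to zero:
steam→water at 100 °C releases m L_v = 0.02632·2256000 = 59378; condensed water 100 °C→T: 110.02(T − 100); original water: 3905(T − 16.26); cup: 88.2(T − 16.26)
4103.2 T = 59378 + 11002 + 64929 = 135308
T ≈ 32.98 °C — below 100 °C, confirming all the steam condensed.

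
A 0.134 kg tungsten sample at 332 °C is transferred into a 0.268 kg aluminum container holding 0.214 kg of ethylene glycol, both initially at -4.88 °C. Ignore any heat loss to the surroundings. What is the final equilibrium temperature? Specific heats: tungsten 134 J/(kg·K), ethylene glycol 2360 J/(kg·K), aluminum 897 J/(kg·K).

T_f ≈ 3.0 °C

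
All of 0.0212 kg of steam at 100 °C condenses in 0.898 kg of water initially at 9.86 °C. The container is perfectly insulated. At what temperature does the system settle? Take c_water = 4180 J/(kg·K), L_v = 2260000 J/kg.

Taking heat into each body as positive, Σ m c ΔT = 0:
latent heat released on condensation: 0.0212×2260000 = 47912
  condensed water 100 °C→T: 88.62(T − 100)
  original water: 3753.6(T − 9.86)
3842.3 T = 47912 + 8861.6 + 37011 = 93784
T ≈ 24.41 °C (< 100 °C, so full condensation is consistent).

T_f ≈ 24.4 °C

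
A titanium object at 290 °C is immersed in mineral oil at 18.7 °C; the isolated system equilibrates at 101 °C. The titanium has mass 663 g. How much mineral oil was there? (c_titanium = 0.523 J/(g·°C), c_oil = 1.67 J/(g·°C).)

m ≈ 477 g

Energy conservation, ΣQ = 0:
663·0.523·(101 − 290) + m·1.67·(101 − 18.7) = 0
137.44 m = 65536
m = 65536/137.44 ≈ 476.8 g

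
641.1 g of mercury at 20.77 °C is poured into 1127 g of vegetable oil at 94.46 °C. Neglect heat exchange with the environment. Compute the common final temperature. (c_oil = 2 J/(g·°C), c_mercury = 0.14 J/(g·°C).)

T_f = Σ m_i c_i T_i / Σ m_i c_i:
T_f = (2254·94.46 + 89.75·20.77) / (2254 + 89.75)
    = 214777 / 2343.8 ≈ 91.64 °C

T_f ≈ 91.6 °C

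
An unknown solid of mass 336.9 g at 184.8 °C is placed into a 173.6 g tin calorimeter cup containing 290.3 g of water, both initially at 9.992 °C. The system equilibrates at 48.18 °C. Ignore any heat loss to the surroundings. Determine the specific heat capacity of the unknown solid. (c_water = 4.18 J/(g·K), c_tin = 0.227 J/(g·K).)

c ≈ 1.04 J/(g·K)

Setting the total heat transfer to zero:
336.9·c·(48.18 − 184.8) + 290.3·4.18·(48.18 − 9.992) + 173.6·0.227·(48.18 − 9.992) = 0
-46027 c = -47844
c = -47844/-46027 ≈ 1.039 J/(g·K)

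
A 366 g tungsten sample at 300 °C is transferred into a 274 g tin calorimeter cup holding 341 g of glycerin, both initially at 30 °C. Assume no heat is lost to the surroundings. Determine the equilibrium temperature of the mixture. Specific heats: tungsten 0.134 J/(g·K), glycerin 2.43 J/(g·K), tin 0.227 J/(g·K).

T_f ≈ 44.1 °C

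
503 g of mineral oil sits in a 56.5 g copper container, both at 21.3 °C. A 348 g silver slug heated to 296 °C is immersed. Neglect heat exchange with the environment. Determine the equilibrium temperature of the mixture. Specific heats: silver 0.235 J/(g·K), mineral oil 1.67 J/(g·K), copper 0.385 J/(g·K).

T_f ≈ 45.1 °C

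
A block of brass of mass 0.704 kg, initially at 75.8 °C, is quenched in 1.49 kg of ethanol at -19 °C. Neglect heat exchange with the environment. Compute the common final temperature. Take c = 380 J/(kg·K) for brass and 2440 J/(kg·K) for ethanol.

Taking heat into each body as positive, Σ m c ΔT = 0:
0.704*380*(T − 75.8) + 1.49*2440*(T − (-19)) = 0
267.52(T − 75.8) + 3635.6(T − (-19)) = 0
3903.1 T = -48798
T = -48798 / 3903.1 = -12.5 °C

T_f ≈ -12.5 °C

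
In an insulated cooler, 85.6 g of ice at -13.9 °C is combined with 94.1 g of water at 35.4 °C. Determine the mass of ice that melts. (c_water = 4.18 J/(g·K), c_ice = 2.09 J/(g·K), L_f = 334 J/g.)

Cooling the water to 0 °C releases 94.1×4.18×35.4 = 13924 J.
Of that, 85.6×2.09×13.9 = 2486.8 J goes to bring the ice to 0 °C, leaving 11437 J.
Fully melting the ice requires m_ice L_f = 85.6×334 = 28590 J.
Since 11437 < 28590 J, not all the ice melts; equilibrium is at 0 °C.
Mass melted = 11437/334 ≈ 34.24 g.

m_melted ≈ 34.2 g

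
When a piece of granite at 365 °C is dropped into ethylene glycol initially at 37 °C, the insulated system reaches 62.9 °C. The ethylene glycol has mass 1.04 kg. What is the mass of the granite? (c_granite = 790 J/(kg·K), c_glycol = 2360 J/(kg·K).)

m ≈ 0.266 kg

Setting the total heat transfer to zero:
m×790×(62.9 − 365) + 1.04×2360×(62.9 − 37) = 0
-238659 m = -63569
m = -63569/-238659 ≈ 0.2664 kg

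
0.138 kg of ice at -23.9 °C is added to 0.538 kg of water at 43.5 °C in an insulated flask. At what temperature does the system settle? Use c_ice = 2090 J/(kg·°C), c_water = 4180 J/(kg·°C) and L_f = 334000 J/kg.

T_f ≈ 15.9 °C

Sum of m c ΔT and latent-heat terms is zero:
ice -23.9→0 °C: 0.138×2090×23.9 = 6893.2; fusion: m_ice L_f = 0.138×334000 = 46092; meltwater 0→T: 0.138×4180×T = 576.84 T; water cools: 0.538×4180×(T − 43.5) = 2248.8(T − 43.5)
2825.7 T = 97825 − 52985 = 44839
T ≈ 15.87 °C. Since T > 0 °C, the all-ice-melts assumption holds.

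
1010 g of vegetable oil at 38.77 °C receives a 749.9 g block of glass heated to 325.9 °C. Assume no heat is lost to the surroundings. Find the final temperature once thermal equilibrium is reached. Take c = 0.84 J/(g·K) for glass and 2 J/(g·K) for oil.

Conservation of energy gives ΣQ = 0:
749.9·0.84·(T − 325.9) + 1010·2·(T − 38.77) = 0
2649.9 T = 283605
T = 283605/2649.9 ≈ 107.02 °C

T_f ≈ 107.0 °C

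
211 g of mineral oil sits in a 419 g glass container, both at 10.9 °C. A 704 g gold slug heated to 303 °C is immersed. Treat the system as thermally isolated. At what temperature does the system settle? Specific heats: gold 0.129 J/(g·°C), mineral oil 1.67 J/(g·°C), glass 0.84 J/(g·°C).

Taking heat into each body as positive, Σ m c ΔT = 0:
704*0.129*(T − 303) + 211*1.67*(T − 10.9) + 419*0.84*(T − 10.9) = 0
90.82(T − 303) + 352.37(T − 10.9) + 351.96(T − 10.9) = 0
(90.82 + 352.37 + 351.96) T = 90.82*303 + 352.37*10.9 + 351.96*10.9
T ≈ 44.26 °C

T_f ≈ 44.3 °C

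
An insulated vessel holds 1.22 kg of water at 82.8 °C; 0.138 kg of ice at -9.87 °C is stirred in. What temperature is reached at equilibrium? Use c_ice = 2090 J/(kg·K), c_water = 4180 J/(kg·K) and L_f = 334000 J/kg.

T_f ≈ 65.8 °C

Conservation of energy gives ΣQ = 0:
ice -9.87→0 °C: 0.138×2090×9.87 = 2846.7; melt ice: 0.138×334000 = 46092; meltwater 0→T: 0.138×4180×T = 576.84 T; water: 5099.6(T − 82.8)
5676.4 T = 422247 − 48939 = 373308
T ≈ 65.76 °C. Since T > 0 °C, the all-ice-melts assumption holds.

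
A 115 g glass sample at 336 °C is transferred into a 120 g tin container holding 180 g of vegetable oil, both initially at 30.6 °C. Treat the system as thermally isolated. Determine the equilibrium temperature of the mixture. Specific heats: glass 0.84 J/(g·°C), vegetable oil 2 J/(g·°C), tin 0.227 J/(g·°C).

T_f ≈ 91.6 °C

With ΣQ=0 the equilibrium temperature is the m·c-weighted mean:
T_f = (96.6*336 + 360*30.6 + 27.24*30.6) / (96.6 + 360 + 27.24)
    = 44307 / 483.84 ≈ 91.57 °C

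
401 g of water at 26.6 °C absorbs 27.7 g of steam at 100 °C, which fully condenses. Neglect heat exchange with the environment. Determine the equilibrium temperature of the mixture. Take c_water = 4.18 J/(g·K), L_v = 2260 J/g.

Let T be the final temperature. ΣQ_i = 0:
steam→water at 100 °C releases m L_v = 27.7×2260 = 62602
  condensed water 100 °C→T: 115.79(T − 100)
  water warms: 401×4.18×(T − 26.6) = 1676.2(T − 26.6)
1792 T = 62602 + 11579 + 44586 = 118767
T ≈ 66.28 °C — below 100 °C, confirming all the steam condensed.

T_f ≈ 66.3 °C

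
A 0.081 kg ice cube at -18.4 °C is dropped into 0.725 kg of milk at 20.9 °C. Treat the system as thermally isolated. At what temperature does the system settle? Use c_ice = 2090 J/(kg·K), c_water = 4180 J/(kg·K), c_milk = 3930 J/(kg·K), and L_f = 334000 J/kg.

T_f ≈ 9.2 °C

Conservation of energy gives ΣQ = 0:
warm ice to 0 °C: 0.081×2090×(0 − (-18.4)) = 3114.9
  melt ice: 0.081×334000 = 27054
  meltwater 0→T: 0.081×4180×T = 338.58 T
  milk cools: 0.725×3930×(T − 20.9) = 2849.2(T − 20.9)
3187.8 T = 59549 − 30169 = 29380
T ≈ 9.22 °C. Since T > 0 °C, the all-ice-melts assumption holds.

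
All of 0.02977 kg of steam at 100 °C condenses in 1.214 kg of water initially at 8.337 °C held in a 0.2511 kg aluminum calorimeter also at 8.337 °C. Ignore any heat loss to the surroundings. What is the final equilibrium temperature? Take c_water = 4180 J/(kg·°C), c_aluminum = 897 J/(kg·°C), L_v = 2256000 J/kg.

T_f ≈ 22.8 °C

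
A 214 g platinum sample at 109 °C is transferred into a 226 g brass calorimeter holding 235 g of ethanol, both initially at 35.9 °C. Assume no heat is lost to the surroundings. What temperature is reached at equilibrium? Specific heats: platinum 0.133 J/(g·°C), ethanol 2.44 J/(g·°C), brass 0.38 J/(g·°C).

T_f = Σ m_i c_i T_i / Σ m_i c_i:
T_f = (28.46·109 + 573.4·35.9 + 85.88·35.9) / (28.46 + 573.4 + 85.88)
    = 26771 / 687.74 ≈ 38.93 °C

T_f ≈ 38.9 °C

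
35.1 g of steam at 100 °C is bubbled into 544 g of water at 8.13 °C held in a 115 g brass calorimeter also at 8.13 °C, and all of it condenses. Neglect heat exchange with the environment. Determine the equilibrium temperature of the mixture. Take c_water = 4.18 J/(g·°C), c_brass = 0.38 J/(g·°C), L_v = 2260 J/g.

Heat gained plus heat lost sum to zero:
steam→water at 100 °C releases m L_v = 35.1×2260 = 79326
  condensate cools 100→T: 35.1×4.18×(T − 100) = 146.72(T − 100)
  water warms: 544×4.18×(T − 8.13) = 2273.9(T − 8.13)
  cup: 43.7(T − 8.13)
2464.3 T = 79326 + 14672 + 18842 = 112840
T ≈ 45.79 °C, under the boiling point, so the assumption holds.

T_f ≈ 45.8 °C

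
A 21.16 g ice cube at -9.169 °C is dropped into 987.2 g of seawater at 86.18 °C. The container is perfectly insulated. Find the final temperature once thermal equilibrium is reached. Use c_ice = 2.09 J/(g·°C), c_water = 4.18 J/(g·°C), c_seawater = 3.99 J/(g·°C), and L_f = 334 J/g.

Let T be the final temperature. ΣQ_i = 0:
warm ice to 0 °C: 21.16·2.09·(0 − (-9.169)) = 405.49; latent heat to melt: 21.16·334 = 7067.4; warm the meltwater: 88.45 T; seawater: 3938.9(T − 86.18)
4027.4 T = 339457 − 7472.9 = 331984
T ≈ 82.43 °C — above 0 °C, consistent with complete melting.

T_f ≈ 82.4 °C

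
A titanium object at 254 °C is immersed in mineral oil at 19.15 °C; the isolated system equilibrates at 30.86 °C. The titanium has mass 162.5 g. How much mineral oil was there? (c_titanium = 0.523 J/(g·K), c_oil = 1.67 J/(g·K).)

m ≈ 970 g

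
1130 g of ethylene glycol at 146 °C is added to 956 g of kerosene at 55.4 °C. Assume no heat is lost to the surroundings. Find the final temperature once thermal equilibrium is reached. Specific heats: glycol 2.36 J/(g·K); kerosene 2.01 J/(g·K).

T_f ≈ 108.1 °C

T_f = Σ m_i c_i T_i / Σ m_i c_i:
T_f = (2666.8·146 + 1921.6·55.4) / (2666.8 + 1921.6)
    = 495807 / 4588.4 ≈ 108.06 °C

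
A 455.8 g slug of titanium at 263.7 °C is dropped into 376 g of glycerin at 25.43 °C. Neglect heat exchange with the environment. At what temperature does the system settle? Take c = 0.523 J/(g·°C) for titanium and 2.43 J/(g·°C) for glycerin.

Net heat exchanged in the isolated system is zero:
455.8·0.523·(T − 263.7) + 376·2.43·(T − 25.43) = 0
1152.1 T = 86097
T ≈ 74.73 °C

T_f ≈ 74.7 °C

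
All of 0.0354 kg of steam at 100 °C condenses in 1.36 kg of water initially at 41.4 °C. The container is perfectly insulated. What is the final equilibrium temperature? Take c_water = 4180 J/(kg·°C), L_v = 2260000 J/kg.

T_f ≈ 56.6 °C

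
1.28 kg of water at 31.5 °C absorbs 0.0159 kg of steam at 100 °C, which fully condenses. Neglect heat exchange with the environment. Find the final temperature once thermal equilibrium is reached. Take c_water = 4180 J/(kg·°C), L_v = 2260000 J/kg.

Setting the total heat transfer to zero:
latent heat released on condensation: 0.0159·2260000 = 35934
  condensate cools 100→T: 0.0159·4180·(T − 100) = 66.46(T − 100)
  original water: 5350.4(T − 31.5)
5416.9 T = 35934 + 6646.2 + 168538 = 211118
T ≈ 38.97 °C, under the boiling point, so the assumption holds.

T_f ≈ 39.0 °C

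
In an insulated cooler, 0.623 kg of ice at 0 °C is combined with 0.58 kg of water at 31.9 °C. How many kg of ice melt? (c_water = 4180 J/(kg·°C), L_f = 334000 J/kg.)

m_melted ≈ 0.232 kg

Cooling the water to 0 °C releases 0.58×4180×31.9 = 77338 J.
Melting all 0.623 kg of ice would need 0.623×334000 = 208082 J.
77338 J < 208082 J, so only part of the ice melts and the system sits at 0 °C.
Mass melted = 77338/334000 ≈ 0.2316 kg.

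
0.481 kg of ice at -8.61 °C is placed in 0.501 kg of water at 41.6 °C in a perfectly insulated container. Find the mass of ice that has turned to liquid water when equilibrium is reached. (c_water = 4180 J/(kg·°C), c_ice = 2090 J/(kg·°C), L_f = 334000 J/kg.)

Heat available from the water dropping to 0 °C: 0.501×4180×41.6 = 87118 J.
Warming the ice to 0 °C takes 0.481×2090×8.61 = 8655.5 J, leaving 78462 J for melting.
To melt every bit of ice: 0.481×334000 = 160654 J.
78462 J < 160654 J, so only part of the ice melts and the system sits at 0 °C.
m_melted×334000 = 78462  ⇒  m_melted ≈ 0.2349 kg.

m_melted ≈ 0.235 kg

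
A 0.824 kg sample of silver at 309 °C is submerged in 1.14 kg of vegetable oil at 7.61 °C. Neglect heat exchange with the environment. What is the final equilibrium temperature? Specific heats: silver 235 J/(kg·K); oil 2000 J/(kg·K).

With ΣQ=0 the equilibrium temperature is the m·c-weighted mean:
T_f = (193.64*309 + 2280*7.61) / (193.64 + 2280)
    = 77186 / 2473.6 ≈ 31.20 °C

T_f ≈ 31.2 °C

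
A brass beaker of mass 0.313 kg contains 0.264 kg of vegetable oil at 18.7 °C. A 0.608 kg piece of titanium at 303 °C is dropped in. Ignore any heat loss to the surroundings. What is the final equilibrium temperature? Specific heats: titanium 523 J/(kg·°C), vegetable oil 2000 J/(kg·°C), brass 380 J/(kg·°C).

Setting the total heat transfer to zero:
0.608·523·(T − 303) + 0.264·2000·(T − 18.7) + 0.313·380·(T − 18.7) = 0
317.98(T − 303) + 528(T − 18.7) + 118.94(T − 18.7) = 0
(317.98 + 528 + 118.94) T = 317.98·303 + 528·18.7 + 118.94·18.7
T = 108447 / 964.92 = 112 °C

T_f ≈ 112.4 °C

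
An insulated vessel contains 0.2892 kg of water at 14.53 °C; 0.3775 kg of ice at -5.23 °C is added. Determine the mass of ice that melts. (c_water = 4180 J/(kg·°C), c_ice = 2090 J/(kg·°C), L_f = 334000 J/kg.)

m_melted ≈ 0.0402 kg

Cooling the water to 0 °C releases 0.2892×4180×14.53 = 17565 J.
Of that, 0.3775×2090×5.23 = 4126.3 J goes to bring the ice to 0 °C, leaving 13438 J.
To melt every bit of ice: 0.3775×334000 = 126085 J.
That's not enough to melt it all — equilibrium is at 0 °C with ice remaining.
m_melted×334000 = 13438  ⇒  m_melted ≈ 0.04023 kg.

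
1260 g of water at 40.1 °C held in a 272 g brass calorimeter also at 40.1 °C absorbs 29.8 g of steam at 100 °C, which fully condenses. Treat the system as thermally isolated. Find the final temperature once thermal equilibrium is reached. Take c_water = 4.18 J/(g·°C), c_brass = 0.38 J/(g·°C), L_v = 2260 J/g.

Conservation of energy gives ΣQ = 0:
steam→water at 100 °C releases m L_v = 29.8×2260 = 67348
  condensed water 100 °C→T: 124.56(T − 100)
  original water: 5266.8(T − 40.1)
  brass cup: 272×0.38×(T − 40.1) = 103.36(T − 40.1)
5494.7 T = 67348 + 12456 + 215343 = 295148
T ≈ 53.71 °C, under the boiling point, so the assumption holds.

T_f ≈ 53.7 °C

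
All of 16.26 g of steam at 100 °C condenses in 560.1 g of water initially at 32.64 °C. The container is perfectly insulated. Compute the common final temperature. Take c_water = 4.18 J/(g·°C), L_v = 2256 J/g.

Energy balance with sensible and latent terms:
latent heat released on condensation: 16.26·2256 = 36683
  condensate cools 100→T: 16.26·4.18·(T − 100) = 67.97(T − 100)
  water warms: 560.1·4.18·(T − 32.64) = 2341.2(T − 32.64)
2409.2 T = 36683 + 6796.7 + 76417 = 119897
T ≈ 49.77 °C (< 100 °C, so full condensation is consistent).

T_f ≈ 49.8 °C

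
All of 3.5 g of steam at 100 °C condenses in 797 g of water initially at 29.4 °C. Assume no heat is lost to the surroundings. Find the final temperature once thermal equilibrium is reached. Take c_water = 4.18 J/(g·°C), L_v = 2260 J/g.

T_f ≈ 32.1 °C

Let T be the final temperature. ΣQ_i = 0:
latent heat released on condensation: 3.5×2260 = 7910; condensate cools 100→T: 3.5×4.18×(T − 100) = 14.63(T − 100); water warms: 797×4.18×(T − 29.4) = 3331.5(T − 29.4)
3346.1 T = 7910 + 1463 + 97945 = 107318
T ≈ 32.07 °C, under the boiling point, so the assumption holds.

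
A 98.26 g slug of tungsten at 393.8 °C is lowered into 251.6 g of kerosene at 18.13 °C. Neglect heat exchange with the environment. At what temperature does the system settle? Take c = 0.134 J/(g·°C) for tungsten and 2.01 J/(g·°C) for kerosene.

T_f ≈ 27.7 °C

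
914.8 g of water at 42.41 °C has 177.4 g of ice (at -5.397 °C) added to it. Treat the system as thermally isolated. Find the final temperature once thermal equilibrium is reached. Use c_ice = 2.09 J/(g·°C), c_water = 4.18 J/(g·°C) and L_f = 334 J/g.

T_f ≈ 22.1 °C

Let T be the final temperature. ΣQ_i = 0:
warm ice to 0 °C: 177.4·2.09·(0 − (-5.397)) = 2001; latent heat to melt: 177.4·334 = 59252; meltwater 0→T: 177.4·4.18·T = 741.53 T; water cools: 914.8·4.18·(T − 42.41) = 3823.9(T − 42.41)
4565.4 T = 162170 − 61253 = 100917
T ≈ 22.10 °C (positive, so assuming full melt was valid).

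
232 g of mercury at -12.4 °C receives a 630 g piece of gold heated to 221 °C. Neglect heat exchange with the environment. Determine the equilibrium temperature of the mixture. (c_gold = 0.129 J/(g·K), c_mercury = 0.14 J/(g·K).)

T_f ≈ 154.4 °C

Heat lost by the gold equals heat gained by the mercury:
630*0.129*(221 − T) = 232*0.14*(T − (-12.4))
81.27(221 − T) = 32.48(T − (-12.4))
113.75 T = 17558  ⇒  T ≈ 154.36 °C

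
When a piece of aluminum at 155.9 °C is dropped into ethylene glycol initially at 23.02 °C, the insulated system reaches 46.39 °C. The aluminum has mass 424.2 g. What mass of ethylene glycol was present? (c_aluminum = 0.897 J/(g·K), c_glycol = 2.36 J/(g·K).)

Heat gained plus heat lost sum to zero:
424.2·0.897·(46.39 − 155.9) + m·2.36·(46.39 − 23.02) = 0
55.15 m = 41669
m = 41669/55.15 ≈ 755.5 g

m ≈ 756 g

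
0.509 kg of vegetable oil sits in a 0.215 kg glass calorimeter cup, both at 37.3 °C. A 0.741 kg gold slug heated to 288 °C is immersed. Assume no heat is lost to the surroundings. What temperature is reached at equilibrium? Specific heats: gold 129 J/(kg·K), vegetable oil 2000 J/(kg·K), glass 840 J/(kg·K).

Heat gained plus heat lost sum to zero:
0.741×129×(T − 288) + 0.509×2000×(T − 37.3) + 0.215×840×(T − 37.3) = 0
95.59(T − 288) + 1018(T − 37.3) + 180.6(T − 37.3) = 0
(95.59 + 1018 + 180.6) T = 95.59×288 + 1018×37.3 + 180.6×37.3
T = 72237/1294.2 ≈ 55.82 °C

T_f ≈ 55.8 °C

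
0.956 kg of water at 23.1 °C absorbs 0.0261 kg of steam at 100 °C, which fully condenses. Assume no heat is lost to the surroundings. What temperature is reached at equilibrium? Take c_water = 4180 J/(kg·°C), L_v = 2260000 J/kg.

T_f ≈ 39.5 °C

Setting the total heat transfer to zero:
steam→water at 100 °C releases m L_v = 0.0261·2260000 = 58986
  condensed water 100 °C→T: 109.1(T − 100)
  original water: 3996.1(T − 23.1)
4105.2 T = 58986 + 10910 + 92309 = 162205
T ≈ 39.51 °C (< 100 °C, so full condensation is consistent).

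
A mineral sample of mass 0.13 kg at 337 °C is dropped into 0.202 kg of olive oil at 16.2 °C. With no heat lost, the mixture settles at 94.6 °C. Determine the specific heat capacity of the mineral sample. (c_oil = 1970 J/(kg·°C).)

Heat lost by the mineral sample = heat gained by the oil:
0.13·c·(337 − 94.6) = 0.202·1970·(94.6 − 16.2)
31.51 c = 31198  ⇒  c ≈ 990.1 J/(kg·°C)

c ≈ 990 J/(kg·°C)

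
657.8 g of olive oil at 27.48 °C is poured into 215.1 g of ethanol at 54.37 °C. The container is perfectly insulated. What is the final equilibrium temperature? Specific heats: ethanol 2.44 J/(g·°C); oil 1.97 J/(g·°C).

T_f ≈ 35.2 °C

|Q_ethanol| = |Q_oil|:
215.1·2.44·(54.37 − T) = 657.8·1.97·(T − 27.48)
524.84(54.37 − T) = 1295.9(T − 27.48)
1820.7 T = 64146  ⇒  T ≈ 35.23 °C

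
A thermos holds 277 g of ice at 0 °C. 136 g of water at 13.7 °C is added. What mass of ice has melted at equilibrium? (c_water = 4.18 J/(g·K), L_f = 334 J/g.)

Heat available from the water dropping to 0 °C: 136·4.18·13.7 = 7788.2 J.
Fully melting the ice requires m_ice L_f = 277·334 = 92518 J.
Since 7788.2 < 92518 J, not all the ice melts; equilibrium is at 0 °C.
Mass melted = 7788.2/334 ≈ 23.32 g.

m_melted ≈ 23.3 g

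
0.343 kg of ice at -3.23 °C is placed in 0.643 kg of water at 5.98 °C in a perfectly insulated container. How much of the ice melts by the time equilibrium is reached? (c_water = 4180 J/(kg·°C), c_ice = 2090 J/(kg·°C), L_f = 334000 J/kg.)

m_melted ≈ 0.0412 kg

Cooling the water to 0 °C releases 0.643·4180·5.98 = 16073 J.
Of that, 0.343·2090·3.23 = 2315.5 J goes to bring the ice to 0 °C, leaving 13757 J.
Melting all 0.343 kg of ice would need 0.343·334000 = 114562 J.
13757 J < 114562 J, so only part of the ice melts and the system sits at 0 °C.
m_melted·334000 = 13757  ⇒  m_melted ≈ 0.04119 kg.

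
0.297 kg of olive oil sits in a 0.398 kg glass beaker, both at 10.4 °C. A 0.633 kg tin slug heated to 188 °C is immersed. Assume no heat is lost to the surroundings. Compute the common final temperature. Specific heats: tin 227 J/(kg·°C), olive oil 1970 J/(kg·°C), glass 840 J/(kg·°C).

T_f ≈ 34.4 °C

Taking heat into each body as positive, Σ m c ΔT = 0:
0.633·227·(T − 188) + 0.297·1970·(T − 10.4) + 0.398·840·(T − 10.4) = 0
143.69(T − 188) + 585.09(T − 10.4) + 334.32(T − 10.4) = 0
(143.69 + 585.09 + 334.32) T = 143.69·188 + 585.09·10.4 + 334.32·10.4
T = 36576 / 1063.1 = 34.4 °C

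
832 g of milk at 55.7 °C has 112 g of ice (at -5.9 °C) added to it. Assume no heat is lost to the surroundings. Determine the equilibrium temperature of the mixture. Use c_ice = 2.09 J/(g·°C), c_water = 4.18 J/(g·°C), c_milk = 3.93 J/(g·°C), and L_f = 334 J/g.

Let T be the final temperature. ΣQ_i = 0:
warm ice to 0 °C: 112×2.09×(0 − (-5.9)) = 1381.1; latent heat to melt: 112×334 = 37408; meltwater 0→T: 112×4.18×T = 468.16 T; milk cools: 832×3.93×(T − 55.7) = 3269.8(T − 55.7)
3737.9 T = 182126 − 38789 = 143337
T ≈ 38.35 °C — above 0 °C, consistent with complete melting.

T_f ≈ 38.3 °C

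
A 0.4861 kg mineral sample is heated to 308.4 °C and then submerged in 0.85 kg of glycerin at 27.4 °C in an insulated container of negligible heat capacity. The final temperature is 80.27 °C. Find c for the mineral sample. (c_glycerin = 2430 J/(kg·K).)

c ≈ 985 J/(kg·K)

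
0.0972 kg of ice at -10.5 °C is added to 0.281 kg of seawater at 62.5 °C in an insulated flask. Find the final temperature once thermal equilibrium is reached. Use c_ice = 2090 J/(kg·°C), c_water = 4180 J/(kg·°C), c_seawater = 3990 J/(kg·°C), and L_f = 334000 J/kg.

T_f ≈ 23.2 °C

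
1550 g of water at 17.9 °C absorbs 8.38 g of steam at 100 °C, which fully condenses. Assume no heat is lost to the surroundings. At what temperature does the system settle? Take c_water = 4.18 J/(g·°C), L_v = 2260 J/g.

T_f ≈ 21.2 °C

Energy balance with sensible and latent terms:
latent heat released on condensation: 8.38·2260 = 18939; condensate cools 100→T: 8.38·4.18·(T − 100) = 35.03(T − 100); water warms: 1550·4.18·(T − 17.9) = 6479(T − 17.9)
6514 T = 18939 + 3502.8 + 115974 = 138416
T ≈ 21.25 °C, under the boiling point, so the assumption holds.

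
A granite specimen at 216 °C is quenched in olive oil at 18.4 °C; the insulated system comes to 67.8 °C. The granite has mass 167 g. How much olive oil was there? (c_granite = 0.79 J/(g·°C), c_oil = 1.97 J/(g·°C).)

m ≈ 201 g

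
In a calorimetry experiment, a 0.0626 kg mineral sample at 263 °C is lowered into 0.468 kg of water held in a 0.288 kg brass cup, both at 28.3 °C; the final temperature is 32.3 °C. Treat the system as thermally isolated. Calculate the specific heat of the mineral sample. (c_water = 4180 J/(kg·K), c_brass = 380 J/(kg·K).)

Taking heat into each body as positive, Σ m c ΔT = 0:
0.0626×c×(32.3 − 263) + 0.468×4180×(32.3 − 28.3) + 0.288×380×(32.3 − 28.3) = 0
-14.44 c = -8262.7
c = -8262.7/-14.44 ≈ 572.1 J/(kg·K)

c ≈ 572 J/(kg·K)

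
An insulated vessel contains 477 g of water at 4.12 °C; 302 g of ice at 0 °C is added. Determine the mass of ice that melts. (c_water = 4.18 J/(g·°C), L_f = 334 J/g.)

m_melted ≈ 24.6 g

Water can give up m c ΔT = 477×4.18×4.12 = 8214.7 J before reaching 0 °C.
Fully melting the ice requires m_ice L_f = 302×334 = 100868 J.
Since 8214.7 < 100868 J, not all the ice melts; equilibrium is at 0 °C.
m_melted×334 = 8214.7  ⇒  m_melted ≈ 24.59 g.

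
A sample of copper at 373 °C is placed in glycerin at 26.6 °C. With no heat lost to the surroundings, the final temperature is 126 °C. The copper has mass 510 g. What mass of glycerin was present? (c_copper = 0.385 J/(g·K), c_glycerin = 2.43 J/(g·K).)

Heat lost by the copper = heat gained by the glycerin:
510·0.385·(373 − 126) = m·2.43·(126 − 26.6)
241.54 m = 48498  ⇒  m ≈ 200.8 g

m ≈ 201 g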